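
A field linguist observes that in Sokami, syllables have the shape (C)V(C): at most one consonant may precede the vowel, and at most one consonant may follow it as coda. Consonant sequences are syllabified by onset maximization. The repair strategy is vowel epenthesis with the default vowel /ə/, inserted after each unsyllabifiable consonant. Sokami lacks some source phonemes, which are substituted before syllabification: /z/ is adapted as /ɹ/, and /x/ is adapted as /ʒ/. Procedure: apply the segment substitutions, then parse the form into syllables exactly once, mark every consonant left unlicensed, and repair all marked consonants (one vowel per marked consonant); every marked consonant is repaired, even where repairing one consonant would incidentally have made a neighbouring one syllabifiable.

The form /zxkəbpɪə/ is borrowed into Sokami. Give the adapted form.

Substitution: /z/ → /ɹ/, /x/ → /ʒ/, giving /ɹʒkəbpɪə/.
Syllabifying with onset maximization leaves /ɹ/, /ʒ/ stranded (at most one coda consonant is licensed; onsets are limited to one consonant).
Each unlicensed consonant becomes the onset of a new syllable: /ɹ/ → /ɹə/, /ʒ/ → /ʒə/.

ɹəʒəkəbpɪə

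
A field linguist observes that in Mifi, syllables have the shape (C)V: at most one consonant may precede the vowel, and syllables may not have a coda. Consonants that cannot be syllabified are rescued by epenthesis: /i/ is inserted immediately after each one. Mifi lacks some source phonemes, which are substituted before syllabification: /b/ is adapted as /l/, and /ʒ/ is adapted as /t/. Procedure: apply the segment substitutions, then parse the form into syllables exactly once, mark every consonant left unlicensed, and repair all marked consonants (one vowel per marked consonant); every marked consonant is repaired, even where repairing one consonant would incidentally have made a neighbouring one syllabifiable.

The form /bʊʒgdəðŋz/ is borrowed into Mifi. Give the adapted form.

Substitution: /b/ → /l/, /ʒ/ → /t/, giving /lʊtgdəðŋz/.
Syllabifying with onset maximization leaves /t/, /g/, /ð/, /ŋ/, /z/ stranded (no codas are permitted; onsets are limited to one consonant).
Each unlicensed consonant becomes the onset of a new syllable: /t/ → /ti/, /g/ → /gi/, /ð/ → /ði/, /ŋ/ → /ŋi/, /z/ → /zi/.

lʊtigidəðiŋizi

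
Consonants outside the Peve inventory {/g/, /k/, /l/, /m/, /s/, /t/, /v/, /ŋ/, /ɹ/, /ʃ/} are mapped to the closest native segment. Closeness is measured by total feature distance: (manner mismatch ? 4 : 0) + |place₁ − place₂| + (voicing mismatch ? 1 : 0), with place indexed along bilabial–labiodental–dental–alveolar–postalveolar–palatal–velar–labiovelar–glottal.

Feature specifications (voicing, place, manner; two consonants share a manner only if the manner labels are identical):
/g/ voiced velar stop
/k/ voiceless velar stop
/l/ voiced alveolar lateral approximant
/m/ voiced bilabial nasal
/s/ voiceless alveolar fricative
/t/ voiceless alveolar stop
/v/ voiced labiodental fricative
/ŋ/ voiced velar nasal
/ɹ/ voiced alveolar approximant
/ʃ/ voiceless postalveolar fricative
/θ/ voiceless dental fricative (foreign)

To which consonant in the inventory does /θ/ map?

/s/ is closest: same manner (fricative), place distance 1 (dental→alveolar), same voicing; total 1. Next closest is /v/ at distance 2.

s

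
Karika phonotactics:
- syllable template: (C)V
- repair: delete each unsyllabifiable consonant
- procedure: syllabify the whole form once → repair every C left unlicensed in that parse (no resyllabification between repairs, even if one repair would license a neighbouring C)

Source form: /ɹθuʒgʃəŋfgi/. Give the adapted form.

Under (C)V, the unsyllabifiable consonants are /ɹ/, /ʒ/, /g/, /ŋ/, /f/ (no codas are permitted; onsets are limited to one consonant).
Deletion applies to /ɹ/, /ʒ/, /g/, /ŋ/, /f/.

θuʃəgi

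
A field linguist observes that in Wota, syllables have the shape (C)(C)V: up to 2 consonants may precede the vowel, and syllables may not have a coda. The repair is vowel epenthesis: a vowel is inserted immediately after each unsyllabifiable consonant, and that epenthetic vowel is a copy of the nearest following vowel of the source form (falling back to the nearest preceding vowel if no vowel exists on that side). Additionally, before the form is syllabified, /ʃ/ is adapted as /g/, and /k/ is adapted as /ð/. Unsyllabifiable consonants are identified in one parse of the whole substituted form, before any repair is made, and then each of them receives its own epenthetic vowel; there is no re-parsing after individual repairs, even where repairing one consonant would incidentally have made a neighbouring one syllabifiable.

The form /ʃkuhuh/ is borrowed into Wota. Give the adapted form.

Substitution: /ʃ/ → /g/, /k/ → /ð/, giving /gðuhuh/.
Syllabifying with onset maximization leaves /h/ stranded (no codas are permitted; onsets may contain at most 2 consonants).
Inserting the epenthetic vowel yields /h/ → /hu/.

gðuhuhu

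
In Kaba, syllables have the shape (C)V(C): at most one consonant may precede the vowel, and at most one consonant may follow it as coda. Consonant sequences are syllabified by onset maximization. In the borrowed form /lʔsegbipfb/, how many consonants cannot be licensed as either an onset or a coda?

4

Syllabifying with onset maximization leaves /l/, /ʔ/, /f/, /b/ stranded (at most one coda consonant is licensed; onsets are limited to one consonant).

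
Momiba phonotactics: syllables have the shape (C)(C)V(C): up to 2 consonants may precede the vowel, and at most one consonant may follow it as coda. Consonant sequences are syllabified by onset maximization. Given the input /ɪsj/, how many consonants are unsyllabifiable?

1

Syllabifying with onset maximization leaves /j/ stranded (at most one coda consonant is licensed; onsets may contain at most 2 consonants).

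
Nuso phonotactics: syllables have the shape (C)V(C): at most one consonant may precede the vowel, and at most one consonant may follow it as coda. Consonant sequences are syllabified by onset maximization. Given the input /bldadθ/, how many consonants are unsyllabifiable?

Syllabifying with onset maximization leaves /b/, /l/, /θ/ stranded (at most one coda consonant is licensed; onsets are limited to one consonant).

3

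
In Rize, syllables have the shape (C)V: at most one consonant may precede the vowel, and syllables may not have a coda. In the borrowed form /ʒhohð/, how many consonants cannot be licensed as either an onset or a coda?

3

Under (C)V, the unsyllabifiable consonants are /ʒ/, /h/, /ð/ (no codas are permitted; onsets are limited to one consonant).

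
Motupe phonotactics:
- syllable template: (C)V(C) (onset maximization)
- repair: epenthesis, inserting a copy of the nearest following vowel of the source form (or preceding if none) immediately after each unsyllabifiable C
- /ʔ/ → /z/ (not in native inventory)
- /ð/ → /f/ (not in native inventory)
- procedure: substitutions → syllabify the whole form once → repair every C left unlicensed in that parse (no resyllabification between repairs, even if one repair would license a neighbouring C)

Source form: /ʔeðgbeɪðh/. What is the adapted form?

zefgebeɪfhɪ

Substitution: /ʔ/ → /z/, /ð/ → /f/, giving /zefgbeɪfh/.
Under (C)V(C), the unsyllabifiable consonants are /g/, /h/ (at most one coda consonant is licensed; onsets are limited to one consonant).
Epenthesis after each stranded consonant: /g/ → /ge/, /h/ → /hɪ/.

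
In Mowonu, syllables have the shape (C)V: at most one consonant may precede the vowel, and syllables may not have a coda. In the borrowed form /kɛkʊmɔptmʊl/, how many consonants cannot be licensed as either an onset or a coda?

Under (C)V, the unsyllabifiable consonants are /p/, /t/, /l/ (no codas are permitted; onsets are limited to one consonant).

3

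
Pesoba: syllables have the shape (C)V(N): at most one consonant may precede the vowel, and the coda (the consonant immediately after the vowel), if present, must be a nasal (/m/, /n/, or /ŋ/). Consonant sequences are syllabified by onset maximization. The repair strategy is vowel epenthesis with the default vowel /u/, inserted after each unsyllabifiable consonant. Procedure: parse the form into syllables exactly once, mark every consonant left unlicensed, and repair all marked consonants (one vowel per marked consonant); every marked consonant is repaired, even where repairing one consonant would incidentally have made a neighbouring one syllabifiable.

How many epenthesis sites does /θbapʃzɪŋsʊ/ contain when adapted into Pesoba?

3

The unsyllabifiable consonants are /θ/, /p/, /ʃ/; each receives one epenthetic vowel.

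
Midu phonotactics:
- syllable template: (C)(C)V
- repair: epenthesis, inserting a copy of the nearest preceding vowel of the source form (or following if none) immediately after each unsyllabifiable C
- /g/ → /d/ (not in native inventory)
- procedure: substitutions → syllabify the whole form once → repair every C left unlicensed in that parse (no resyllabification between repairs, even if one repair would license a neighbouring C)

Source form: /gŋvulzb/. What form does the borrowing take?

duŋvuluzubu

Substitution: /g/ → /d/, giving /dŋvulzb/.
Under (C)(C)V, the unsyllabifiable consonants are /d/, /l/, /z/, /b/ (no codas are permitted; onsets may contain at most 2 consonants).
Each unlicensed consonant becomes the onset of a new syllable: /d/ → /du/, /l/ → /lu/, /z/ → /zu/, /b/ → /bu/.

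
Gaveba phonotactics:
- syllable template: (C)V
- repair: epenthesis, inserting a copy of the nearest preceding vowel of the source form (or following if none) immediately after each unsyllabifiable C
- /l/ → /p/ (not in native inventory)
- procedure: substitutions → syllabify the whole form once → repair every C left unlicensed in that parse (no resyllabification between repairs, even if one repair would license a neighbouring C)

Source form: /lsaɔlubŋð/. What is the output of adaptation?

pasaɔpubuŋuðu

Substitution: /l/ → /p/, giving /psaɔpubŋð/.
Syllabifying with onset maximization leaves /p/, /b/, /ŋ/, /ð/ stranded (no codas are permitted; onsets are limited to one consonant).
Inserting the epenthetic vowel yields /p/ → /pa/, /b/ → /bu/, /ŋ/ → /ŋu/, /ð/ → /ðu/.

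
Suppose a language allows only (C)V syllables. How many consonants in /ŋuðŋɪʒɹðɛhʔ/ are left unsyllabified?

5

Under (C)V, the unsyllabifiable consonants are /ð/, /ʒ/, /ɹ/, /h/, /ʔ/ (no codas are permitted; onsets are limited to one consonant).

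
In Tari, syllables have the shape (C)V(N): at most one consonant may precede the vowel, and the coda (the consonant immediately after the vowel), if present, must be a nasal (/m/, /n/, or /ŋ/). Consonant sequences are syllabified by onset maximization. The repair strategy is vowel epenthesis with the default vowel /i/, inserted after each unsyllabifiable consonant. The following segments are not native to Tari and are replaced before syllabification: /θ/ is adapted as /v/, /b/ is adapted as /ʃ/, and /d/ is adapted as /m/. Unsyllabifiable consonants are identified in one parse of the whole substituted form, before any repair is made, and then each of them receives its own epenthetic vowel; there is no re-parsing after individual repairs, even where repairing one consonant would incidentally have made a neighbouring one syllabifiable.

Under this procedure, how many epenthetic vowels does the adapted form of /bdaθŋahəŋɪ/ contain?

2

After substitution the input is /ʃmavŋahəŋɪ/.
The unsyllabifiable consonants are /ʃ/, /v/; each receives one epenthetic vowel.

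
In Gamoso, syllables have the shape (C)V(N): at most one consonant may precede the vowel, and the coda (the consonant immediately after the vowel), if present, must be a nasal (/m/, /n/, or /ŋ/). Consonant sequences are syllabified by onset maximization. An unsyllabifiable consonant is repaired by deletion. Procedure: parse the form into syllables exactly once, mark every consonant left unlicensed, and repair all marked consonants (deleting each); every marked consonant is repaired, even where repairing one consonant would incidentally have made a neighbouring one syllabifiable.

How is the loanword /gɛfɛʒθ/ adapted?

Syllabifying with onset maximization leaves /ʒ/, /θ/ stranded (only a nasal (/m/, /n/, or /ŋ/) is licensed in coda position; onsets are limited to one consonant).
Deletion applies to /ʒ/, /θ/.

gɛfɛ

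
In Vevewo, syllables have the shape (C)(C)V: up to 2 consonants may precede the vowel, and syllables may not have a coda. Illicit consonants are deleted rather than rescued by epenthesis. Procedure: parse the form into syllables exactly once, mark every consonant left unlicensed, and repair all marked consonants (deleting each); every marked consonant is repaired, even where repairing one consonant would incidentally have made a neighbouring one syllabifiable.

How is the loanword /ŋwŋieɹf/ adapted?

The consonants /ŋ/, /ɹ/, /f/ cannot be parsed into a legal (C)(C)V syllable (no codas are permitted; onsets may contain at most 2 consonants).
Deletion applies to /ŋ/, /ɹ/, /f/.

wŋie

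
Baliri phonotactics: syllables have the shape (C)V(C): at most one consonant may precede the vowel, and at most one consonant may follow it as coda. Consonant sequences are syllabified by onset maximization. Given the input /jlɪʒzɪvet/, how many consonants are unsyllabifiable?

Under (C)V(C), the unsyllabifiable consonants are /j/ (at most one coda consonant is licensed; onsets are limited to one consonant).

1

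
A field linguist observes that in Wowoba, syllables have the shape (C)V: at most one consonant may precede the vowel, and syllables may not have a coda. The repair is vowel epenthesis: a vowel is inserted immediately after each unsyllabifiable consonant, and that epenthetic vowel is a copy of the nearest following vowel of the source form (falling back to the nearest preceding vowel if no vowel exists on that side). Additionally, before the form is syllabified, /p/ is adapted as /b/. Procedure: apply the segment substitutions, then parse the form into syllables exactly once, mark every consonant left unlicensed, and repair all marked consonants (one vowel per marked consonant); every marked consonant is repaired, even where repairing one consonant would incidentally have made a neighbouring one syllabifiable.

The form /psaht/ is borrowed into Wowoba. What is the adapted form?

basahata

Substitution: /p/ → /b/, giving /bsaht/.
The consonants /b/, /h/, /t/ cannot be parsed into a legal (C)V syllable (no codas are permitted; onsets are limited to one consonant).
Each unlicensed consonant becomes the onset of a new syllable: /b/ → /ba/, /h/ → /ha/, /t/ → /ta/.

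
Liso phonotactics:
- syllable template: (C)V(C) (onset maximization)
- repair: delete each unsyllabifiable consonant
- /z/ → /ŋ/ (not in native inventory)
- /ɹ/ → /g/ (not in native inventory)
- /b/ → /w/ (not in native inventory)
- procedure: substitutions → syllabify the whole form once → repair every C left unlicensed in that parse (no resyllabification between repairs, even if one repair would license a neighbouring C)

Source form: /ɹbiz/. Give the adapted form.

Substitution: /ɹ/ → /g/, /b/ → /w/, /z/ → /ŋ/, giving /gwiŋ/.
Under (C)V(C), the unsyllabifiable consonants are /g/ (at most one coda consonant is licensed; onsets are limited to one consonant).
Deleting the stranded consonants removes /g/.

wiŋ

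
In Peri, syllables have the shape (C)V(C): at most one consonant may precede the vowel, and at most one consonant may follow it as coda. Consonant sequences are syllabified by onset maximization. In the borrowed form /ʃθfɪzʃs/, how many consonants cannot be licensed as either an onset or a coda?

Under (C)V(C), the unsyllabifiable consonants are /ʃ/, /θ/, /ʃ/, /s/ (at most one coda consonant is licensed; onsets are limited to one consonant).

4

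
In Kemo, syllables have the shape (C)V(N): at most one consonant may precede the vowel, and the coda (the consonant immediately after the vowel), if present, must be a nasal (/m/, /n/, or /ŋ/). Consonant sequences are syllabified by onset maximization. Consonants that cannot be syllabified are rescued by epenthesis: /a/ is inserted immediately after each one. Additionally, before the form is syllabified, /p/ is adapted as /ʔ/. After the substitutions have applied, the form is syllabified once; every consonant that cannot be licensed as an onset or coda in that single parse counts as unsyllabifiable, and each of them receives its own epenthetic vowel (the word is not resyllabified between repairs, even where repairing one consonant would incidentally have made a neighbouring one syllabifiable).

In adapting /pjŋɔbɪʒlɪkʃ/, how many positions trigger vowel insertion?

After substitution the input is /ʔjŋɔbɪʒlɪkʃ/.
The unsyllabifiable consonants are /ʔ/, /j/, /ʒ/, /k/, /ʃ/; each receives one epenthetic vowel.

5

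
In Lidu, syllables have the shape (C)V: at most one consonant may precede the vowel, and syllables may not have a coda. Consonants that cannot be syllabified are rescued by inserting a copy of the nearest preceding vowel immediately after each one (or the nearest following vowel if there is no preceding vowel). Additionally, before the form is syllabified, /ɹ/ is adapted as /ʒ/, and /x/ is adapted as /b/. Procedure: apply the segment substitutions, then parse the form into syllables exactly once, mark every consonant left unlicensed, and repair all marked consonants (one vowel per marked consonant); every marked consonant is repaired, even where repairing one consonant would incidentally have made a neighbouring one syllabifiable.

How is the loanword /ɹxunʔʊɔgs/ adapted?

Substitution: /ɹ/ → /ʒ/, /x/ → /b/, giving /ʒbunʔʊɔgs/.
Syllabifying with onset maximization leaves /ʒ/, /n/, /g/, /s/ stranded (no codas are permitted; onsets are limited to one consonant).
Epenthesis after each stranded consonant: /ʒ/ → /ʒu/, /n/ → /nu/, /g/ → /gɔ/, /s/ → /sɔ/.

ʒubunuʔʊɔgɔsɔ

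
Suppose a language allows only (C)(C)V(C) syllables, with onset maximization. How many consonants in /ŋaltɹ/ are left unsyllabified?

Syllabifying with onset maximization leaves /t/, /ɹ/ stranded (at most one coda consonant is licensed; onsets may contain at most 2 consonants).

2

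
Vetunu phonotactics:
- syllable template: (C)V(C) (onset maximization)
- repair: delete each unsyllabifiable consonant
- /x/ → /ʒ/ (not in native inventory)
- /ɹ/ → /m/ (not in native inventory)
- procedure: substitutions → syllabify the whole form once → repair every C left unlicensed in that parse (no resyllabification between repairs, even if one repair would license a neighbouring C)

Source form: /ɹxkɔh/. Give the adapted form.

kɔh

Substitution: /ɹ/ → /m/, /x/ → /ʒ/, giving /mʒkɔh/.
Syllabifying with onset maximization leaves /m/, /ʒ/ stranded (at most one coda consonant is licensed; onsets are limited to one consonant).
Deletion applies to /m/, /ʒ/.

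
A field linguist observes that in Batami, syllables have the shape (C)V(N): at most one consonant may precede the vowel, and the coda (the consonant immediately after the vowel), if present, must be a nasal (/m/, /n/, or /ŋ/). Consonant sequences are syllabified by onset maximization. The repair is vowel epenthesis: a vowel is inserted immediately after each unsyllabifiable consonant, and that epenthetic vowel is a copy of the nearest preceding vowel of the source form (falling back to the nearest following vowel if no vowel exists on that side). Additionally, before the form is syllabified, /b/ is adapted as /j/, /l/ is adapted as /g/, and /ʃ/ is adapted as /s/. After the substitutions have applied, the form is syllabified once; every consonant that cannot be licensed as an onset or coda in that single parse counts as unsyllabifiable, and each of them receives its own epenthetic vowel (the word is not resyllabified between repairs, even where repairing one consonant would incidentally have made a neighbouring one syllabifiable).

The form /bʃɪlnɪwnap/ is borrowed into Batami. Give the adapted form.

jɪsɪgɪnɪwɪnapa

Substitution: /b/ → /j/, /ʃ/ → /s/, /l/ → /g/, giving /jsɪgnɪwnap/.
Under (C)V(N), the unsyllabifiable consonants are /j/, /g/, /w/, /p/ (only a nasal (/m/, /n/, or /ŋ/) is licensed in coda position; onsets are limited to one consonant).
Epenthesis after each stranded consonant: /j/ → /jɪ/, /g/ → /gɪ/, /w/ → /wɪ/, /p/ → /pa/.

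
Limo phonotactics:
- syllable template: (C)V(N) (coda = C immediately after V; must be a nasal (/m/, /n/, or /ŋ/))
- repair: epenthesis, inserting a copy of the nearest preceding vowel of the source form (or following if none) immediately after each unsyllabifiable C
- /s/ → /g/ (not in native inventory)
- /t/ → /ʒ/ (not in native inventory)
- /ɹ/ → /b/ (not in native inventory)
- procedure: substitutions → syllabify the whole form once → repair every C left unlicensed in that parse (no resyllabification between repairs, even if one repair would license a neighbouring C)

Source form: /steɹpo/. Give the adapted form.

geʒebepo

Substitution: /s/ → /g/, /t/ → /ʒ/, /ɹ/ → /b/, giving /gʒebpo/.
Under (C)V(N), the unsyllabifiable consonants are /g/, /b/ (only a nasal (/m/, /n/, or /ŋ/) is licensed in coda position; onsets are limited to one consonant).
Inserting the epenthetic vowel yields /g/ → /ge/, /b/ → /be/.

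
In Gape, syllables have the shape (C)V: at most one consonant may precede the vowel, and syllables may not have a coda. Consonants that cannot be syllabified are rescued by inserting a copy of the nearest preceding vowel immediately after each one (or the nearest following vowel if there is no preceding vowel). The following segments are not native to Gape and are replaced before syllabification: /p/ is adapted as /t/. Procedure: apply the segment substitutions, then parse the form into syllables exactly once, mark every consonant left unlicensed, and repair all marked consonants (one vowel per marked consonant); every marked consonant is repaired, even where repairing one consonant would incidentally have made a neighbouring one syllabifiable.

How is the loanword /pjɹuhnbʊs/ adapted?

tujuɹuhunubʊsʊ

Substitution: /p/ → /t/, giving /tjɹuhnbʊs/.
Syllabifying with onset maximization leaves /t/, /j/, /h/, /n/, /s/ stranded (no codas are permitted; onsets are limited to one consonant).
Inserting the epenthetic vowel yields /t/ → /tu/, /j/ → /ju/, /h/ → /hu/, /n/ → /nu/, /s/ → /sʊ/.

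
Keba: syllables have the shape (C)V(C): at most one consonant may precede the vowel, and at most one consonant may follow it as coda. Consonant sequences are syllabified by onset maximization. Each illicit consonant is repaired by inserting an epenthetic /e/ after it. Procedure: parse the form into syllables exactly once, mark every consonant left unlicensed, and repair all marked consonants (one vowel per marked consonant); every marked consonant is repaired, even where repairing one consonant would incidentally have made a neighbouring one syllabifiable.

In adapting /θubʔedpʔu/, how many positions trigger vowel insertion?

The unsyllabifiable consonants are /p/; each receives one epenthetic vowel.

1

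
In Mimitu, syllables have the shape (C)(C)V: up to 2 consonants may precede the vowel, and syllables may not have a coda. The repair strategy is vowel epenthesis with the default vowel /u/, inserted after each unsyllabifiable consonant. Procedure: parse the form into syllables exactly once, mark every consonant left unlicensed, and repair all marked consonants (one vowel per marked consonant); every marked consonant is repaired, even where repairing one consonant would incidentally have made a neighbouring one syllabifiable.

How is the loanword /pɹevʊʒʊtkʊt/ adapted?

pɹevʊʒʊtkʊtu

Under (C)(C)V, the unsyllabifiable consonants are /t/ (no codas are permitted; onsets may contain at most 2 consonants).
Each unlicensed consonant becomes the onset of a new syllable: /t/ → /tu/.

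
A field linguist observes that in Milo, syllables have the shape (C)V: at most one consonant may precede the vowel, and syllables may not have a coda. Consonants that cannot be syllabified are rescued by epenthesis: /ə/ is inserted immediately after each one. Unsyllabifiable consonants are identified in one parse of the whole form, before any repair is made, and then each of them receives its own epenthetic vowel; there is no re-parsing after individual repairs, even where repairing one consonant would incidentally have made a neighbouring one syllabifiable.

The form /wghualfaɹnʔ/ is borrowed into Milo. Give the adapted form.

wəgəhualəfaɹənəʔə

Syllabifying with onset maximization leaves /w/, /g/, /l/, /ɹ/, /n/, /ʔ/ stranded (no codas are permitted; onsets are limited to one consonant).
Each unlicensed consonant becomes the onset of a new syllable: /w/ → /wə/, /g/ → /gə/, /l/ → /lə/, /ɹ/ → /ɹə/, /n/ → /nə/, /ʔ/ → /ʔə/.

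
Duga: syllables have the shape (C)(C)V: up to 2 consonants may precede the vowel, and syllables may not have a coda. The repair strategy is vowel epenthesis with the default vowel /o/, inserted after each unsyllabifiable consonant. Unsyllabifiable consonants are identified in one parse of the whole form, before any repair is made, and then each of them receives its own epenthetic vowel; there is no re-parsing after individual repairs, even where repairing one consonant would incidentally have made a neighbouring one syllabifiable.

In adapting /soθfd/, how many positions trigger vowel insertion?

The unsyllabifiable consonants are /θ/, /f/, /d/; each receives one epenthetic vowel.

3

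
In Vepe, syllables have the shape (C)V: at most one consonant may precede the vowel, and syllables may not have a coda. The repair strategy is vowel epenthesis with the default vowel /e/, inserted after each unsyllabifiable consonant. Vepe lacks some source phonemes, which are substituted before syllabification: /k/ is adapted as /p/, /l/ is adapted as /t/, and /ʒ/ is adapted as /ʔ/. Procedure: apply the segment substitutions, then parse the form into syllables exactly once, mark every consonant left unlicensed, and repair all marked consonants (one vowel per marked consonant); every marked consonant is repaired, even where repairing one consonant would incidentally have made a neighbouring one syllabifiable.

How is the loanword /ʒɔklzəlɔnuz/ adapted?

Substitution: /ʒ/ → /ʔ/, /k/ → /p/, /l/ → /t/, giving /ʔɔptzətɔnuz/.
The consonants /p/, /t/, /z/ cannot be parsed into a legal (C)V syllable (no codas are permitted; onsets are limited to one consonant).
Each unlicensed consonant becomes the onset of a new syllable: /p/ → /pe/, /t/ → /te/, /z/ → /ze/.

ʔɔpetezətɔnuze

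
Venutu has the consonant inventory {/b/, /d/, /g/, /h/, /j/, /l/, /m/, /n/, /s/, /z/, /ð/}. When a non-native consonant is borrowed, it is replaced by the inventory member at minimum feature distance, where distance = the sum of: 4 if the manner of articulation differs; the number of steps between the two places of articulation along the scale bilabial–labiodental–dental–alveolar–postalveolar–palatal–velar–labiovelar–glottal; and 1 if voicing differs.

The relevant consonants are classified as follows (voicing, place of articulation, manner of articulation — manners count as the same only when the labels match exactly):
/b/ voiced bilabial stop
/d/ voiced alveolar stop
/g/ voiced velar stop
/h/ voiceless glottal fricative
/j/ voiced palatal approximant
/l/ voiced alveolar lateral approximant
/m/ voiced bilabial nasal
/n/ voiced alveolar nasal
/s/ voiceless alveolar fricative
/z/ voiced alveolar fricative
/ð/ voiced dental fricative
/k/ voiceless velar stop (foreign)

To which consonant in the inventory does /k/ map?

g

/g/ is closest: same manner (stop), place distance 0 (velar→velar), voicing differs (+1); total 1. Next closest is /d/ at distance 4.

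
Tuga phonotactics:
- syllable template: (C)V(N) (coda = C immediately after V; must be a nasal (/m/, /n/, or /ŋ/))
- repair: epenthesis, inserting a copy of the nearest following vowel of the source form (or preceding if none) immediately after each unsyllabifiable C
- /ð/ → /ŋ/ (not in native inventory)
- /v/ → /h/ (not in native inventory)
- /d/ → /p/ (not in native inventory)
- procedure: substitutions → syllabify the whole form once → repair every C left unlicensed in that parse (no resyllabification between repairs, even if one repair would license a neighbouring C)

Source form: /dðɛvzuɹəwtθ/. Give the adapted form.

pɛŋɛhuzuɹəwətəθə

Substitution: /d/ → /p/, /ð/ → /ŋ/, /v/ → /h/, giving /pŋɛhzuɹəwtθ/.
Syllabifying with onset maximization leaves /p/, /h/, /w/, /t/, /θ/ stranded (only a nasal (/m/, /n/, or /ŋ/) is licensed in coda position; onsets are limited to one consonant).
Inserting the epenthetic vowel yields /p/ → /pɛ/, /h/ → /hu/, /w/ → /wə/, /t/ → /tə/, /θ/ → /θə/.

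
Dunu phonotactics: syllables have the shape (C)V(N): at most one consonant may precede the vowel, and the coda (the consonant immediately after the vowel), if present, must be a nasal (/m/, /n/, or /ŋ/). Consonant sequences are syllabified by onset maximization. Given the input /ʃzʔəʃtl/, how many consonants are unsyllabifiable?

Syllabifying with onset maximization leaves /ʃ/, /z/, /ʃ/, /t/, /l/ stranded (only a nasal (/m/, /n/, or /ŋ/) is licensed in coda position; onsets are limited to one consonant).

5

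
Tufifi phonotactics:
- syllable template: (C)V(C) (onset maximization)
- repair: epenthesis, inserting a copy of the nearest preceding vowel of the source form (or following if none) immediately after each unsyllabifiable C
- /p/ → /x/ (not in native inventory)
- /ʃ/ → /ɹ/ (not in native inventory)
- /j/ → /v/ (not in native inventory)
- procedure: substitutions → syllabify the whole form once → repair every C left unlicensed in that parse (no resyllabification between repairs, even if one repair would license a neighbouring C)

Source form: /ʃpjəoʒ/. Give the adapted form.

Substitution: /ʃ/ → /ɹ/, /p/ → /x/, /j/ → /v/, giving /ɹxvəoʒ/.
The consonants /ɹ/, /x/ cannot be parsed into a legal (C)V(C) syllable (at most one coda consonant is licensed; onsets are limited to one consonant).
Inserting the epenthetic vowel yields /ɹ/ → /ɹə/, /x/ → /xə/.

ɹəxəvəoʒ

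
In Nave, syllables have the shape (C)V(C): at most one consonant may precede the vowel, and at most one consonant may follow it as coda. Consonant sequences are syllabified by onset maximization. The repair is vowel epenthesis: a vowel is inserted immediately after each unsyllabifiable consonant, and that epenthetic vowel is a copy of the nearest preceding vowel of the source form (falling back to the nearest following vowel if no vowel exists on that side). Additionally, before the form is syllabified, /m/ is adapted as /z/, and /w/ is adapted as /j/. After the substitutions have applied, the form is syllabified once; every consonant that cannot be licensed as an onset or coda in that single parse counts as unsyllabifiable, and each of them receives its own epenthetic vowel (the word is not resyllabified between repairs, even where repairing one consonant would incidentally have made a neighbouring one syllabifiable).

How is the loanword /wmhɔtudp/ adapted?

Substitution: /w/ → /j/, /m/ → /z/, giving /jzhɔtudp/.
Under (C)V(C), the unsyllabifiable consonants are /j/, /z/, /p/ (at most one coda consonant is licensed; onsets are limited to one consonant).
Epenthesis after each stranded consonant: /j/ → /jɔ/, /z/ → /zɔ/, /p/ → /pu/.

jɔzɔhɔtudpu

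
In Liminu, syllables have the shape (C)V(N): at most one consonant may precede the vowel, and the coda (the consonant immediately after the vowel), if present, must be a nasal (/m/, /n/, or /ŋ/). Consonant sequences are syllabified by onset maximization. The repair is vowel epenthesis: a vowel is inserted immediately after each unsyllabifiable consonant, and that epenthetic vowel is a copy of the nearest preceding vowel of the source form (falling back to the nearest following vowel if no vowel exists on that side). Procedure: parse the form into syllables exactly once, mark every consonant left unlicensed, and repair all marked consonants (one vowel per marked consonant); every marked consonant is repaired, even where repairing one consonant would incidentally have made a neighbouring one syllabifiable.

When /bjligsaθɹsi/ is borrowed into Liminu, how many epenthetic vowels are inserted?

5

The unsyllabifiable consonants are /b/, /j/, /g/, /θ/, /ɹ/; each receives one epenthetic vowel.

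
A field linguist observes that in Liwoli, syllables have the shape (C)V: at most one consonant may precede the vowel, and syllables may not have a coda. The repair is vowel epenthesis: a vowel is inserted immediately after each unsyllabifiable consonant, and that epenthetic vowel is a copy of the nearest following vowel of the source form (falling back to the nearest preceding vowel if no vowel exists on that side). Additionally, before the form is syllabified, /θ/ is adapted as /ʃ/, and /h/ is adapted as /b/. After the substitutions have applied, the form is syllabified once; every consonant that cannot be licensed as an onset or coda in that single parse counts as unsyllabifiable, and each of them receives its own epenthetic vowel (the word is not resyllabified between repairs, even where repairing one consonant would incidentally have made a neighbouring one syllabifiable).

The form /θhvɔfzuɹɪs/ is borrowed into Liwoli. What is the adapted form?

Substitution: /θ/ → /ʃ/, /h/ → /b/, giving /ʃbvɔfzuɹɪs/.
The consonants /ʃ/, /b/, /f/, /s/ cannot be parsed into a legal (C)V syllable (no codas are permitted; onsets are limited to one consonant).
Epenthesis after each stranded consonant: /ʃ/ → /ʃɔ/, /b/ → /bɔ/, /f/ → /fu/, /s/ → /sɪ/.

ʃɔbɔvɔfuzuɹɪsɪ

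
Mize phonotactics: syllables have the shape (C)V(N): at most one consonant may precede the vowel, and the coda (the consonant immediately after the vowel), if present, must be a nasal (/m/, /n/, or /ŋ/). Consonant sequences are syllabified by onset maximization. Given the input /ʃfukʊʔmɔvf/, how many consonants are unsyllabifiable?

Syllabifying with onset maximization leaves /ʃ/, /ʔ/, /v/, /f/ stranded (only a nasal (/m/, /n/, or /ŋ/) is licensed in coda position; onsets are limited to one consonant).

4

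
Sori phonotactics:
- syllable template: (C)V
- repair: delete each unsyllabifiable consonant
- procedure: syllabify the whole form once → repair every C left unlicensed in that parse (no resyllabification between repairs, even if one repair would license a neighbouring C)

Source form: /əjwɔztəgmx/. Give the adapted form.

Under (C)V, the unsyllabifiable consonants are /j/, /z/, /g/, /m/, /x/ (no codas are permitted; onsets are limited to one consonant).
Each unlicensed consonant is deleted: /j/, /z/, /g/, /m/, /x/.

əwɔtə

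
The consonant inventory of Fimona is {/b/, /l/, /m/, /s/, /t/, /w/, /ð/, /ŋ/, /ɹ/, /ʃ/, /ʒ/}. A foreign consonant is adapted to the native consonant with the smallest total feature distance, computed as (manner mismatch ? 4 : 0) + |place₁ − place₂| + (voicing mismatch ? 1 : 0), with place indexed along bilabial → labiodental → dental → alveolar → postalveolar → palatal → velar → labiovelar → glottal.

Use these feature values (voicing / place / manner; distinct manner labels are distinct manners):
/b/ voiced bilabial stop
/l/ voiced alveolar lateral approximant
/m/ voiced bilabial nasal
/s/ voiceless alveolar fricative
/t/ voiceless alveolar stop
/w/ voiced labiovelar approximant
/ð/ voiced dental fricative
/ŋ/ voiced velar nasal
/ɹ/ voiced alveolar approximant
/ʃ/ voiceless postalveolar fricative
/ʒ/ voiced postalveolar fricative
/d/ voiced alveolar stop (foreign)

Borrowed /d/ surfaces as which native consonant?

t

/t/ is closest: same manner (stop), place distance 0 (alveolar→alveolar), voicing differs (+1); total 1. Next closest is /b/ at distance 3.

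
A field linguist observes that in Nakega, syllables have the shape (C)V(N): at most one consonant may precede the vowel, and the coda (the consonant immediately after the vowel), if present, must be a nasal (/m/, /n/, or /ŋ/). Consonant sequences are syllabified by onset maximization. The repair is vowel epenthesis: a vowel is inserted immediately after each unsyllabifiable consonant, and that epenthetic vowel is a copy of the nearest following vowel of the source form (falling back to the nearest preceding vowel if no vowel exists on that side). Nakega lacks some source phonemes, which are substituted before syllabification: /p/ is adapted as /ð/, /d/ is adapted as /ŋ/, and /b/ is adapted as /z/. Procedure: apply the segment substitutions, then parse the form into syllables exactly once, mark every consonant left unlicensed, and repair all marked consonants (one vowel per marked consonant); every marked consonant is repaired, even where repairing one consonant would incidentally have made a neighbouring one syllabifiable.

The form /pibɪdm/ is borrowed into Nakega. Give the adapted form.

Substitution: /p/ → /ð/, /b/ → /z/, /d/ → /ŋ/, giving /ðizɪŋm/.
Under (C)V(N), the unsyllabifiable consonants are /m/ (only a nasal (/m/, /n/, or /ŋ/) is licensed in coda position; onsets are limited to one consonant).
Each unlicensed consonant becomes the onset of a new syllable: /m/ → /mɪ/.

ðizɪŋmɪ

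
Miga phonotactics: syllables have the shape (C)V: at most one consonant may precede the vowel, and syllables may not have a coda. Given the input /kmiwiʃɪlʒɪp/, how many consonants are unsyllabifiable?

The consonants /k/, /l/, /p/ cannot be parsed into a legal (C)V syllable (no codas are permitted; onsets are limited to one consonant).

3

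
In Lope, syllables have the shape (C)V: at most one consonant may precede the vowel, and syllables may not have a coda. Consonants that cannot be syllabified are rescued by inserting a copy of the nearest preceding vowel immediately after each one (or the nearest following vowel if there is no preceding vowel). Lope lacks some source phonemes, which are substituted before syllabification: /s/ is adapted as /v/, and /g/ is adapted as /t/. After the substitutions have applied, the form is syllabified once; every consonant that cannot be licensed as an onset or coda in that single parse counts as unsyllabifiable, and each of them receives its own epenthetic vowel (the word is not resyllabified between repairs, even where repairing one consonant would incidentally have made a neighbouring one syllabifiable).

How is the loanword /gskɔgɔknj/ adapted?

tɔvɔkɔtɔkɔnɔjɔ

Substitution: /g/ → /t/, /s/ → /v/, giving /tvkɔtɔknj/.
Syllabifying with onset maximization leaves /t/, /v/, /k/, /n/, /j/ stranded (no codas are permitted; onsets are limited to one consonant).
Inserting the epenthetic vowel yields /t/ → /tɔ/, /v/ → /vɔ/, /k/ → /kɔ/, /n/ → /nɔ/, /j/ → /jɔ/.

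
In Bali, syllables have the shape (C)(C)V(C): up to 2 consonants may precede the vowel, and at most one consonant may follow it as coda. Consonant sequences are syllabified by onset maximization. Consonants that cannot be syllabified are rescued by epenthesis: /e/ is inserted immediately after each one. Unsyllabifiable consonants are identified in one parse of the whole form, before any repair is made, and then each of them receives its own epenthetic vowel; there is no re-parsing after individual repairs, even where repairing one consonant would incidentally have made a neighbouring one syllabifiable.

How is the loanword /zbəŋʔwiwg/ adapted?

zbəŋʔwiwge

The consonants /g/ cannot be parsed into a legal (C)(C)V(C) syllable (at most one coda consonant is licensed; onsets may contain at most 2 consonants).
Inserting the epenthetic vowel yields /g/ → /ge/.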